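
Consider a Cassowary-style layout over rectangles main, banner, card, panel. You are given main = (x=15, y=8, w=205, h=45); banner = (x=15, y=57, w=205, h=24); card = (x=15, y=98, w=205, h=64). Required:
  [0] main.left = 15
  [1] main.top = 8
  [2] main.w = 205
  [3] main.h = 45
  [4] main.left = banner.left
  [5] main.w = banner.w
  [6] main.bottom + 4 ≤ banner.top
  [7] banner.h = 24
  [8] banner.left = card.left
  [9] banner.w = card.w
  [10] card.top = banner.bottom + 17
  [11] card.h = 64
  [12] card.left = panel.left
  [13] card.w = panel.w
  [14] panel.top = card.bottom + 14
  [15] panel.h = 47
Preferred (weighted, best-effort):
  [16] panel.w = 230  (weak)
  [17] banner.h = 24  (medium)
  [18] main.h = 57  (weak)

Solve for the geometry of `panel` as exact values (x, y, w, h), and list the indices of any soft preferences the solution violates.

1. panel.x = 15  [card.left = panel.left]
2. panel.w = 205  [card.w = panel.w]
3. panel.y = 176  [panel.top = card.bottom + 14]
4. panel.h = 47  [panel.h = 47]

panel = (x=15, y=176, w=205, h=47)
violated soft preferences: 16, 18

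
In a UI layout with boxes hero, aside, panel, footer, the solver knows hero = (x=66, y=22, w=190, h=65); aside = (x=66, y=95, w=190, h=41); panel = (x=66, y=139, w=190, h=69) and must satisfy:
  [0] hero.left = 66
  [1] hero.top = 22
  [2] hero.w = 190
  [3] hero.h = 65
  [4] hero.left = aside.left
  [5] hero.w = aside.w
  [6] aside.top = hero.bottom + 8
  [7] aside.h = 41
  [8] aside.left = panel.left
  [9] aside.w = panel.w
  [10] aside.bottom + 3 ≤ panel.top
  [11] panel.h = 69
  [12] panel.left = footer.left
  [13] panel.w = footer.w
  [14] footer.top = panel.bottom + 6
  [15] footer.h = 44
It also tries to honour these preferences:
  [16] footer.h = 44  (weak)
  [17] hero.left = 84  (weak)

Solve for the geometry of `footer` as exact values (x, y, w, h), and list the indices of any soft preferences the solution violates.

footer = (x=66, y=214, w=190, h=44)
violated soft preferences: 17

1. footer.x = 66  [panel.left = footer.left]
2. footer.w = 190  [panel.w = footer.w]
3. footer.y = 214  [footer.top = panel.bottom + 6]
4. footer.h = 44  [footer.h = 44]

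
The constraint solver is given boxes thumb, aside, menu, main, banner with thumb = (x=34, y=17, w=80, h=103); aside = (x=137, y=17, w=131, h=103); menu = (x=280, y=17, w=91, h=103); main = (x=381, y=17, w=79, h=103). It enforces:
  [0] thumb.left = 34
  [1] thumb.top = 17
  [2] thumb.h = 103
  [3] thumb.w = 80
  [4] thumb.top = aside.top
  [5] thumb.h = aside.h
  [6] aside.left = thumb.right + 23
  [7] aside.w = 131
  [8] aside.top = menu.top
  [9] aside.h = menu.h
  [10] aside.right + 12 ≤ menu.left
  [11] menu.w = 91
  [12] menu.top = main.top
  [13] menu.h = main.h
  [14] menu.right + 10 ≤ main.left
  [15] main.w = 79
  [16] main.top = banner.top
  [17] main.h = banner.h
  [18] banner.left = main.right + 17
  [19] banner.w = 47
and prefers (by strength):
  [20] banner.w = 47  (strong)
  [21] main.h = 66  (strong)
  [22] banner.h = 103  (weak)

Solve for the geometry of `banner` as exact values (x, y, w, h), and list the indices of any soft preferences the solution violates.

banner = (x=477, y=17, w=47, h=103)
violated soft preferences: 21

1. banner.y = 17  [main.top = banner.top]
2. banner.h = 103  [main.h = banner.h]
3. banner.x = 477  [banner.left = main.right + 17]
4. banner.w = 47  [banner.w = 47]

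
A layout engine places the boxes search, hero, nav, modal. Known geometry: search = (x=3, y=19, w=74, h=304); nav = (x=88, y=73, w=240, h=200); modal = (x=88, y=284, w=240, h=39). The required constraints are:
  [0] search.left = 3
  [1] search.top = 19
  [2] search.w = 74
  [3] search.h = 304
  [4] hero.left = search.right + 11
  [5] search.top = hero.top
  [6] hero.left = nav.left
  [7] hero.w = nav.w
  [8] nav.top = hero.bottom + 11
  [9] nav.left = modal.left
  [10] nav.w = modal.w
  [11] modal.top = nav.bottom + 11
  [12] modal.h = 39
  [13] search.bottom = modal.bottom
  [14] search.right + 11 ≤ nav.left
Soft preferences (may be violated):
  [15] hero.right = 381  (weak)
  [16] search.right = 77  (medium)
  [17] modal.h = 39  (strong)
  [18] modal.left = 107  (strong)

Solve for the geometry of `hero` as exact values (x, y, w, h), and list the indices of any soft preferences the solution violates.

1. hero.x = 88  [hero.left = search.right + 11]
2. hero.y = 19  [search.top = hero.top]
3. hero.w = 240  [hero.w = nav.w]
4. hero.h = 43  [nav.top = hero.bottom + 11]

hero = (x=88, y=19, w=240, h=43)
violated soft preferences: 15, 18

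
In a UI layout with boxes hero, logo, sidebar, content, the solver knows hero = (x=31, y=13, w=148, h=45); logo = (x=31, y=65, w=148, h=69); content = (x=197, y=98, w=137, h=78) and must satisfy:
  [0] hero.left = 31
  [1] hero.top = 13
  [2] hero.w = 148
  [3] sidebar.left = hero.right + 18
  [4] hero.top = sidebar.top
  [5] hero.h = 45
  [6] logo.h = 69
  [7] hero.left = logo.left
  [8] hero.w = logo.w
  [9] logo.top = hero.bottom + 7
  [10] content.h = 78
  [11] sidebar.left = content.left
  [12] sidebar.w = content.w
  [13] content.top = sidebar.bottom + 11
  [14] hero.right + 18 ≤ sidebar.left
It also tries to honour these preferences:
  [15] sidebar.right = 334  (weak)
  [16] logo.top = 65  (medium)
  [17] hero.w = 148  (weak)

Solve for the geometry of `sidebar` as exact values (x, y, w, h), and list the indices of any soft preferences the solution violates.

sidebar = (x=197, y=13, w=137, h=74)
violated soft preferences: none

1. sidebar.x = 197  [sidebar.left = hero.right + 18]
2. sidebar.y = 13  [hero.top = sidebar.top]
3. sidebar.w = 137  [sidebar.w = content.w]
4. sidebar.h = 74  [content.top = sidebar.bottom + 11]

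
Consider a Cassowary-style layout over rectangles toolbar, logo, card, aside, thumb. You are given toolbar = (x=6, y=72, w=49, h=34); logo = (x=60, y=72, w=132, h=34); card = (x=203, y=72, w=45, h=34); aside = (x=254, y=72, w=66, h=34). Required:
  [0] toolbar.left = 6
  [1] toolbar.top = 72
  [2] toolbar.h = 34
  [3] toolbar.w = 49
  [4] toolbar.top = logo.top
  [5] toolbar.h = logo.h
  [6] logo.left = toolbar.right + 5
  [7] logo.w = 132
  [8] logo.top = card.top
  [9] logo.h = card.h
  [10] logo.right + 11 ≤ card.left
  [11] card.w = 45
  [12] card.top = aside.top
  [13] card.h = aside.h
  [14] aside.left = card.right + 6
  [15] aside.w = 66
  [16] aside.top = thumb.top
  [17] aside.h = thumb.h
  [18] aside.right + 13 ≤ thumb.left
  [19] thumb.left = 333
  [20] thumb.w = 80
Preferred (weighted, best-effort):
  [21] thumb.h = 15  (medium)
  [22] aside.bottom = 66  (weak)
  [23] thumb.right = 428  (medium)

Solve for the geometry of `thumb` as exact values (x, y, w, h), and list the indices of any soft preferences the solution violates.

thumb = (x=333, y=72, w=80, h=34)
violated soft preferences: 21, 22, 23

1. thumb.y = 72  [aside.top = thumb.top]
2. thumb.h = 34  [aside.h = thumb.h]
3. thumb.x = 333  [thumb.left = 333]
4. thumb.w = 80  [thumb.w = 80]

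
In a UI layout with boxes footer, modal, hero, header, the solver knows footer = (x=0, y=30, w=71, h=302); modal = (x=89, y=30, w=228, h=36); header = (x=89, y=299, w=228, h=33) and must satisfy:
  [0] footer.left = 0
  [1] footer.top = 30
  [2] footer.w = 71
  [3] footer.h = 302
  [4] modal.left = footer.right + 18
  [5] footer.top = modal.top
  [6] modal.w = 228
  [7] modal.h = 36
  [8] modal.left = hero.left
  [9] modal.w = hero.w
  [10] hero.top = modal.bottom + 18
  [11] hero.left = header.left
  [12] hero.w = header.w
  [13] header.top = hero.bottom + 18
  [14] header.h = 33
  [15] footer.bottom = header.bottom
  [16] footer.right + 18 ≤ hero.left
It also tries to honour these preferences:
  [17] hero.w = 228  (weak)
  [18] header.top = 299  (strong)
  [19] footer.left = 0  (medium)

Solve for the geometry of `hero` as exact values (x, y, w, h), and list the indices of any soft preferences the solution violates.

hero = (x=89, y=84, w=228, h=197)
violated soft preferences: none

1. hero.x = 89  [modal.left = hero.left]
2. hero.w = 228  [modal.w = hero.w]
3. hero.y = 84  [hero.top = modal.bottom + 18]
4. hero.h = 197  [header.top = hero.bottom + 18]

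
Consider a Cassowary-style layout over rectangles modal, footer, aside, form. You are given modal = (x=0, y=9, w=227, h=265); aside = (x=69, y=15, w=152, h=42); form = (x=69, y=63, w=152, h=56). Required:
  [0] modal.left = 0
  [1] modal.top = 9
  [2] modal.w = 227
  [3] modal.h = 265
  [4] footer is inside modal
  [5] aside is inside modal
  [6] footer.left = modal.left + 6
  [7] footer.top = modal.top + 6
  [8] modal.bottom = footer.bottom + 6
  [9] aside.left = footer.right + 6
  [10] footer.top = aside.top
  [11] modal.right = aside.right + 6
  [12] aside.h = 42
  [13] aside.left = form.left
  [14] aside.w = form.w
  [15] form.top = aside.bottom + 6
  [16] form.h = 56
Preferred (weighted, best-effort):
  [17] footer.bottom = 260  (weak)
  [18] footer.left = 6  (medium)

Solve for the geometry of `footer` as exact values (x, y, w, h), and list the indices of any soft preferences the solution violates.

1. footer.x = 6  [footer.left = modal.left + 6]
2. footer.y = 15  [footer.top = modal.top + 6]
3. footer.h = 253  [modal.bottom = footer.bottom + 6]
4. footer.w = 57  [aside.left = footer.right + 6]

footer = (x=6, y=15, w=57, h=253)
violated soft preferences: 17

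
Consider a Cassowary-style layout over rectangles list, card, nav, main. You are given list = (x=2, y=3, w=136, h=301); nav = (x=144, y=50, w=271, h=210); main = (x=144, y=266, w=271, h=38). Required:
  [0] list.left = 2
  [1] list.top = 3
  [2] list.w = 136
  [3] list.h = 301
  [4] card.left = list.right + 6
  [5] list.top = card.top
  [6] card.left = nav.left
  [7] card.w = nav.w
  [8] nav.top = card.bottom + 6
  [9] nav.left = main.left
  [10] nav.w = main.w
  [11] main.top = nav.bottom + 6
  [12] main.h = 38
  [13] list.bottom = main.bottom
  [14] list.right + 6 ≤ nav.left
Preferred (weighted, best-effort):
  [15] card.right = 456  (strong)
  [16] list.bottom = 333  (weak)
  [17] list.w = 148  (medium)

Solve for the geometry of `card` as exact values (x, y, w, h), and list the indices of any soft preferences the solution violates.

card = (x=144, y=3, w=271, h=41)
violated soft preferences: 15, 16, 17

1. card.x = 144  [card.left = list.right + 6]
2. card.y = 3  [list.top = card.top]
3. card.w = 271  [card.w = nav.w]
4. card.h = 41  [nav.top = card.bottom + 6]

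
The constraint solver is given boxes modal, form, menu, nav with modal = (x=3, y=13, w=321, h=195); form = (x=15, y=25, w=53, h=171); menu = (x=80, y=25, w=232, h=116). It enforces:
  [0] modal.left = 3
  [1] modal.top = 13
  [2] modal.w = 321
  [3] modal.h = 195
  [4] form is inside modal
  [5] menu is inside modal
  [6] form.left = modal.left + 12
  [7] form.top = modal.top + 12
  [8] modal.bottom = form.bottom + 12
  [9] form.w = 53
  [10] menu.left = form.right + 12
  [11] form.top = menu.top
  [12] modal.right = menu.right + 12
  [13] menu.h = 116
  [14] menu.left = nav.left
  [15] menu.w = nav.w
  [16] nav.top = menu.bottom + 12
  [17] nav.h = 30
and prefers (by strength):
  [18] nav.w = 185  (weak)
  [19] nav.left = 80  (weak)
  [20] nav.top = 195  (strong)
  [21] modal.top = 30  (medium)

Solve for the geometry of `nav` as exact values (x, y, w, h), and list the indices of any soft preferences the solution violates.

1. nav.x = 80  [menu.left = nav.left]
2. nav.w = 232  [menu.w = nav.w]
3. nav.y = 153  [nav.top = menu.bottom + 12]
4. nav.h = 30  [nav.h = 30]

nav = (x=80, y=153, w=232, h=30)
violated soft preferences: 18, 20, 21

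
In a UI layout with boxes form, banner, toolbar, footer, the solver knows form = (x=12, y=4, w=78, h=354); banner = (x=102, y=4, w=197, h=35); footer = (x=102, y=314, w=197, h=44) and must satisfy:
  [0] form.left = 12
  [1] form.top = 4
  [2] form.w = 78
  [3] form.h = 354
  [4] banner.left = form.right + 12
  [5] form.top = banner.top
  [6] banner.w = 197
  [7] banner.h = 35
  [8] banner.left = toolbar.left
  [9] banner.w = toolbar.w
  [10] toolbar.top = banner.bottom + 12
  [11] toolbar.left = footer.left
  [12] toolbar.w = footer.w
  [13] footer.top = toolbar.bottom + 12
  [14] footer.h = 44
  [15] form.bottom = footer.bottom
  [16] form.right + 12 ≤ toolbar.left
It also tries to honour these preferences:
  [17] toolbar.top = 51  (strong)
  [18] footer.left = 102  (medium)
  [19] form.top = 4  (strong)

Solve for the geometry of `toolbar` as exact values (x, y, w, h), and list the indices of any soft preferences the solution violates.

toolbar = (x=102, y=51, w=197, h=251)
violated soft preferences: none

1. toolbar.x = 102  [banner.left = toolbar.left]
2. toolbar.w = 197  [banner.w = toolbar.w]
3. toolbar.y = 51  [toolbar.top = banner.bottom + 12]
4. toolbar.h = 251  [footer.top = toolbar.bottom + 12]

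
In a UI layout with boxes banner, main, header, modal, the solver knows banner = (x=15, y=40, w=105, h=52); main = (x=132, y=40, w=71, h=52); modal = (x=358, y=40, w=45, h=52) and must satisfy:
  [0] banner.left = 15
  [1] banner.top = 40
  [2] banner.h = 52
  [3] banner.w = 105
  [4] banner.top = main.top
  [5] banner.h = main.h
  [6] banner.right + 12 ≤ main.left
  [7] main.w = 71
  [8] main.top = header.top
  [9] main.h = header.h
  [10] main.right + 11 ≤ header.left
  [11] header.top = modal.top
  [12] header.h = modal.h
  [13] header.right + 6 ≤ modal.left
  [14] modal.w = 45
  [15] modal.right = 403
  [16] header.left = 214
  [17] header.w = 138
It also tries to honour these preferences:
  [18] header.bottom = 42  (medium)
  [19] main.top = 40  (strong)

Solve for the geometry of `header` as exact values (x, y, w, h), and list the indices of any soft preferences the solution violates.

1. header.y = 40  [main.top = header.top]
2. header.h = 52  [main.h = header.h]
3. header.x = 214  [header.left = 214]
4. header.w = 138  [header.w = 138]

header = (x=214, y=40, w=138, h=52)
violated soft preferences: 18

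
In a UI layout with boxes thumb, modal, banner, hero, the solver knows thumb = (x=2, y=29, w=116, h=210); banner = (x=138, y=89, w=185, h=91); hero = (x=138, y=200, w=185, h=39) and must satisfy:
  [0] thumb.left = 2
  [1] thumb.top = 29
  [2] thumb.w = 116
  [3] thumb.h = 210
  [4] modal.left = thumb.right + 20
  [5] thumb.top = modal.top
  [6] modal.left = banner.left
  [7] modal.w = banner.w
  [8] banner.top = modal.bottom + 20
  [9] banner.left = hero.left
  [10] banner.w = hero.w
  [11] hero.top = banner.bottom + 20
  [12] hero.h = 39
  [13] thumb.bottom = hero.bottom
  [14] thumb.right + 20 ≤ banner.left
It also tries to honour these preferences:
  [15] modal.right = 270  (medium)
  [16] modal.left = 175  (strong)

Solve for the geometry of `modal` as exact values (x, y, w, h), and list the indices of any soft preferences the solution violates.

modal = (x=138, y=29, w=185, h=40)
violated soft preferences: 15, 16

1. modal.x = 138  [modal.left = thumb.right + 20]
2. modal.y = 29  [thumb.top = modal.top]
3. modal.w = 185  [modal.w = banner.w]
4. modal.h = 40  [banner.top = modal.bottom + 20]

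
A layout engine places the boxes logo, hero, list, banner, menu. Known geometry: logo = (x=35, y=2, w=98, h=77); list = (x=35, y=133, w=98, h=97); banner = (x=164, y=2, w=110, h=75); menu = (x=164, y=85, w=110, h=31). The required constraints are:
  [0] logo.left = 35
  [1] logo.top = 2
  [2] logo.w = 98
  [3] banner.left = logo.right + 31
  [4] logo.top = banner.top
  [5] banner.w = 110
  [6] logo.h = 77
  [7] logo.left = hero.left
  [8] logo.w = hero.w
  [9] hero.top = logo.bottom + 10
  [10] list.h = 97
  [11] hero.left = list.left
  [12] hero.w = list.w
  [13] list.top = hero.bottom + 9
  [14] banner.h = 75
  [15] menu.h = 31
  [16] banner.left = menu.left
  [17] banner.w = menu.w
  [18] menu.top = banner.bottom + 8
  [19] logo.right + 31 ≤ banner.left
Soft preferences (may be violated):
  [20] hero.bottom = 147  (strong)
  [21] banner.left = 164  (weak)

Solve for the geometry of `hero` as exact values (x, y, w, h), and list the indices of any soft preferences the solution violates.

hero = (x=35, y=89, w=98, h=35)
violated soft preferences: 20

1. hero.x = 35  [logo.left = hero.left]
2. hero.w = 98  [logo.w = hero.w]
3. hero.y = 89  [hero.top = logo.bottom + 10]
4. hero.h = 35  [list.top = hero.bottom + 9]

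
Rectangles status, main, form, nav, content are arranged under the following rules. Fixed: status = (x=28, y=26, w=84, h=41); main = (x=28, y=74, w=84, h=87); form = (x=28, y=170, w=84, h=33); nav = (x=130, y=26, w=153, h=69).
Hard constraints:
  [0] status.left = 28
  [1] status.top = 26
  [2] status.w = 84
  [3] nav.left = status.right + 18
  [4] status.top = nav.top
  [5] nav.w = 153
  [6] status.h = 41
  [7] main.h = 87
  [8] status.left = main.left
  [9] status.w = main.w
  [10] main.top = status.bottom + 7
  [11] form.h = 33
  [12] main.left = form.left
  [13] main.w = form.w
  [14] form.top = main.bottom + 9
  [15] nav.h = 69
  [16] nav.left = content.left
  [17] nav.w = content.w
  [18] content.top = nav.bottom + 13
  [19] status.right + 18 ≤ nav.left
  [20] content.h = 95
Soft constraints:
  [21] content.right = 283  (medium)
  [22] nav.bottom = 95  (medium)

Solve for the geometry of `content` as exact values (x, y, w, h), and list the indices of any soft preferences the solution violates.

1. content.x = 130  [nav.left = content.left]
2. content.w = 153  [nav.w = content.w]
3. content.y = 108  [content.top = nav.bottom + 13]
4. content.h = 95  [content.h = 95]

content = (x=130, y=108, w=153, h=95)
violated soft preferences: none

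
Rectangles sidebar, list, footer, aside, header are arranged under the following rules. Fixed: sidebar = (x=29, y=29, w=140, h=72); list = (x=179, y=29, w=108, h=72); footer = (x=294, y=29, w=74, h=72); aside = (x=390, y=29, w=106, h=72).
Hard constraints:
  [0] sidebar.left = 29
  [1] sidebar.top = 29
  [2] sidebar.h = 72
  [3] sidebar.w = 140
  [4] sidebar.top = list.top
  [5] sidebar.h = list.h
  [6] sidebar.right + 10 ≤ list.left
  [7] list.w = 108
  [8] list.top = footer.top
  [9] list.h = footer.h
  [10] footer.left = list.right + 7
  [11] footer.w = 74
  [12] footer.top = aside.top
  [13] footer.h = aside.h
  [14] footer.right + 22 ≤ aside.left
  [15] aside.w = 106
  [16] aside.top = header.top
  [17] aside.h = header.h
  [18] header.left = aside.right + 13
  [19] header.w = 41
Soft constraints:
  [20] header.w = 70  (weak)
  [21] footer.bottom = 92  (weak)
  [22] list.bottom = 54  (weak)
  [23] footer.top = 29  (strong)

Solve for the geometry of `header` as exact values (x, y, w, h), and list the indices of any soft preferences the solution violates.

header = (x=509, y=29, w=41, h=72)
violated soft preferences: 20, 21, 22

1. header.y = 29  [aside.top = header.top]
2. header.h = 72  [aside.h = header.h]
3. header.x = 509  [header.left = aside.right + 13]
4. header.w = 41  [header.w = 41]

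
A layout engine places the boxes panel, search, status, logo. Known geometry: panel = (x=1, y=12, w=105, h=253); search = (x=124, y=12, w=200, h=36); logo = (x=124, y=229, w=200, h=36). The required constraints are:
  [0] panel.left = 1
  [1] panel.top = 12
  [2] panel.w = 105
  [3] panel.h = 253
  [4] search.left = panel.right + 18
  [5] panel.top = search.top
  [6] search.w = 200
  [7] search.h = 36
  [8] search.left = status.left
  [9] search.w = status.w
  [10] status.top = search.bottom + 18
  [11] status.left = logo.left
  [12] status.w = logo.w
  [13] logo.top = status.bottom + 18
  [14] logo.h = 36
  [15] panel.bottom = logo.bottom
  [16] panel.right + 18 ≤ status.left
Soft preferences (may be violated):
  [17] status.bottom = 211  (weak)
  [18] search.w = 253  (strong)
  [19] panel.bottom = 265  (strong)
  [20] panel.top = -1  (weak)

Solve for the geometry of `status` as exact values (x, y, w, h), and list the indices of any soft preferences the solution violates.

status = (x=124, y=66, w=200, h=145)
violated soft preferences: 18, 20

1. status.x = 124  [search.left = status.left]
2. status.w = 200  [search.w = status.w]
3. status.y = 66  [status.top = search.bottom + 18]
4. status.h = 145  [logo.top = status.bottom + 18]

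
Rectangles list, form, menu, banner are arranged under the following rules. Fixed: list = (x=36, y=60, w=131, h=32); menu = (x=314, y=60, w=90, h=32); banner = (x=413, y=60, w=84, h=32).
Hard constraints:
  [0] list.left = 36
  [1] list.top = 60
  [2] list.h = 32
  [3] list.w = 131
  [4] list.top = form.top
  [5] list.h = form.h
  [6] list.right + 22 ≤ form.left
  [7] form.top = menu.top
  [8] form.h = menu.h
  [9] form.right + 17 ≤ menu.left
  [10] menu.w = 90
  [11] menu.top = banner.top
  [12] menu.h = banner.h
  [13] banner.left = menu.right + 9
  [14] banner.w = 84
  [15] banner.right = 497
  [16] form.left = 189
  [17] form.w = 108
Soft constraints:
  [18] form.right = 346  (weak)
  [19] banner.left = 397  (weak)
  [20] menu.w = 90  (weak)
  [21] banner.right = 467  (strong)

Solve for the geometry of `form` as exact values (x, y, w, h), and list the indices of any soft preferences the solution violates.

form = (x=189, y=60, w=108, h=32)
violated soft preferences: 18, 19, 21

1. form.y = 60  [list.top = form.top]
2. form.h = 32  [list.h = form.h]
3. form.x = 189  [form.left = 189]
4. form.w = 108  [form.w = 108]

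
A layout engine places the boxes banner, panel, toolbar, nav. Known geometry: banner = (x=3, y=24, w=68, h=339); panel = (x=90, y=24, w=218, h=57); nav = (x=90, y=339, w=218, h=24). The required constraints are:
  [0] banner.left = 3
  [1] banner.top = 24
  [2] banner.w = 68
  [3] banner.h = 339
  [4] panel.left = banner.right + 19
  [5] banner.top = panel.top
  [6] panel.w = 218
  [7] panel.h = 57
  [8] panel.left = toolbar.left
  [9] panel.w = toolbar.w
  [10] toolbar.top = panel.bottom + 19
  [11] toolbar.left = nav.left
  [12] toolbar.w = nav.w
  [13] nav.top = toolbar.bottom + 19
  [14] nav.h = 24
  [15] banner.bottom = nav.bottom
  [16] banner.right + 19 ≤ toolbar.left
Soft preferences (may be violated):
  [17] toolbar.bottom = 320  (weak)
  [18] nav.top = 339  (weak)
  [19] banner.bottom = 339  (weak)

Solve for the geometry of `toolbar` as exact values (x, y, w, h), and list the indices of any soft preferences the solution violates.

toolbar = (x=90, y=100, w=218, h=220)
violated soft preferences: 19

1. toolbar.x = 90  [panel.left = toolbar.left]
2. toolbar.w = 218  [panel.w = toolbar.w]
3. toolbar.y = 100  [toolbar.top = panel.bottom + 19]
4. toolbar.h = 220  [nav.top = toolbar.bottom + 19]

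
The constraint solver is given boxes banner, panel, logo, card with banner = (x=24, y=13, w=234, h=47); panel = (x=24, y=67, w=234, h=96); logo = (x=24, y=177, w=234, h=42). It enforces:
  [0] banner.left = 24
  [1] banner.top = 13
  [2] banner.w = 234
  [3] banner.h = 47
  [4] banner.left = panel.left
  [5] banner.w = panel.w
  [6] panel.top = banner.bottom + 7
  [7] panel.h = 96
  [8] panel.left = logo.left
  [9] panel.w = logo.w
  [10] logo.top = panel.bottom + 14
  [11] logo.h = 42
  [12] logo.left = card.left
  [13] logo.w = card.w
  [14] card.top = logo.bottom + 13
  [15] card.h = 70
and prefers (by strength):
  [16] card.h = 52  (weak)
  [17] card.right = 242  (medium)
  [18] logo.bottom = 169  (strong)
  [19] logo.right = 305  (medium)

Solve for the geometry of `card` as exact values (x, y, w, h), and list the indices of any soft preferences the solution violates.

1. card.x = 24  [logo.left = card.left]
2. card.w = 234  [logo.w = card.w]
3. card.y = 232  [card.top = logo.bottom + 13]
4. card.h = 70  [card.h = 70]

card = (x=24, y=232, w=234, h=70)
violated soft preferences: 16, 17, 18, 19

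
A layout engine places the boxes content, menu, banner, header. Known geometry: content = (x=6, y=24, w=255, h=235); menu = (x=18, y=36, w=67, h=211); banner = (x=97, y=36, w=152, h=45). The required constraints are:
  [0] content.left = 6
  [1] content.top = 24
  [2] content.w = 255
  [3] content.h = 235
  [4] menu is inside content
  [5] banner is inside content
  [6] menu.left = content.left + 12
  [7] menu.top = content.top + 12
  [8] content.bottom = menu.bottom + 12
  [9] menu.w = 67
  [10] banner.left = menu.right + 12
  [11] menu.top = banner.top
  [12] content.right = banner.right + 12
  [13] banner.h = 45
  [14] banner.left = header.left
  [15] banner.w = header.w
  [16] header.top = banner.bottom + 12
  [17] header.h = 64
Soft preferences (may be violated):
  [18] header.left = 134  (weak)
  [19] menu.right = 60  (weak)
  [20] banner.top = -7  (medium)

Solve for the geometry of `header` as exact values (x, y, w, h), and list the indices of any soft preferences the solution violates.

header = (x=97, y=93, w=152, h=64)
violated soft preferences: 18, 19, 20

1. header.x = 97  [banner.left = header.left]
2. header.w = 152  [banner.w = header.w]
3. header.y = 93  [header.top = banner.bottom + 12]
4. header.h = 64  [header.h = 64]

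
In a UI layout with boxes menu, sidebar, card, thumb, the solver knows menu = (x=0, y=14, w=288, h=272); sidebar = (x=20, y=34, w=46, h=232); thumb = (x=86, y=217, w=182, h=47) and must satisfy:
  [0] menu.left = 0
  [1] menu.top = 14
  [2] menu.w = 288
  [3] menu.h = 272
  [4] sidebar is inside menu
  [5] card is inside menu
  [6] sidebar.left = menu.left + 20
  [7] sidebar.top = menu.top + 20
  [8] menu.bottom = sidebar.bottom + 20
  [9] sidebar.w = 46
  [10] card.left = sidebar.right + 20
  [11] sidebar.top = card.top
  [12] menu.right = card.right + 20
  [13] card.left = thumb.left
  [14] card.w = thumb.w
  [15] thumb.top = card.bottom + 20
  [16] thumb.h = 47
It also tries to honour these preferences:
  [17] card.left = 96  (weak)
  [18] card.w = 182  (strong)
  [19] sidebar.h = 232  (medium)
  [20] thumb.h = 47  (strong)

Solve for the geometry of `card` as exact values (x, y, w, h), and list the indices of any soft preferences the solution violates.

card = (x=86, y=34, w=182, h=163)
violated soft preferences: 17

1. card.x = 86  [card.left = sidebar.right + 20]
2. card.y = 34  [sidebar.top = card.top]
3. card.w = 182  [menu.right = card.right + 20]
4. card.h = 163  [thumb.top = card.bottom + 20]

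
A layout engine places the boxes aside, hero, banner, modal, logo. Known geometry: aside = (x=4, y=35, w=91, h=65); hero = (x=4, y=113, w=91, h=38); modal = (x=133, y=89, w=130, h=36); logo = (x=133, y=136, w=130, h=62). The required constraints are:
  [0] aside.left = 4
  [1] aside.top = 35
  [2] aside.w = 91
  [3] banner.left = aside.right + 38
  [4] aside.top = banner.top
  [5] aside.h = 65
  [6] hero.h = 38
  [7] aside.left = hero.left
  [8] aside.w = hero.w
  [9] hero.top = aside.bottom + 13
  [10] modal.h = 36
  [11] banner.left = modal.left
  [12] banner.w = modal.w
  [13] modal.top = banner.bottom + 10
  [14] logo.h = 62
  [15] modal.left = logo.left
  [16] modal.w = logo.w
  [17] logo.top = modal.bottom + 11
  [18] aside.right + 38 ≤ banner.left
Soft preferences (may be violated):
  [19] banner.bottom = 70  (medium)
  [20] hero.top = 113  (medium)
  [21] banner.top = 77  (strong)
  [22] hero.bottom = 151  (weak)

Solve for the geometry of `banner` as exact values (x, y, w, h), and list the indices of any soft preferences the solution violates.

banner = (x=133, y=35, w=130, h=44)
violated soft preferences: 19, 21

1. banner.x = 133  [banner.left = aside.right + 38]
2. banner.y = 35  [aside.top = banner.top]
3. banner.w = 130  [banner.w = modal.w]
4. banner.h = 44  [modal.top = banner.bottom + 10]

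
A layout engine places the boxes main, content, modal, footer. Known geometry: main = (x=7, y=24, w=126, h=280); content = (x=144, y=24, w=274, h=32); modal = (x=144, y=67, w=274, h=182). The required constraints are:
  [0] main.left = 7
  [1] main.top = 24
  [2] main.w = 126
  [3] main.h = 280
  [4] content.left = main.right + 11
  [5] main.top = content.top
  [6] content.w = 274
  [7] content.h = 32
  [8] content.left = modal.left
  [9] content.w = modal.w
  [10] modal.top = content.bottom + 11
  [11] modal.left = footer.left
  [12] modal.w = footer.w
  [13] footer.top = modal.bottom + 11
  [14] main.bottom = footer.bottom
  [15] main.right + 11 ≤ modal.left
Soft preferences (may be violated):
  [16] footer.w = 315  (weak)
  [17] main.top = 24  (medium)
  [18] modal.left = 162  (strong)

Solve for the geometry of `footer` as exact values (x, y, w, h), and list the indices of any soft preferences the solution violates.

1. footer.x = 144  [modal.left = footer.left]
2. footer.w = 274  [modal.w = footer.w]
3. footer.y = 260  [footer.top = modal.bottom + 11]
4. footer.h = 44  [main.bottom = footer.bottom]

footer = (x=144, y=260, w=274, h=44)
violated soft preferences: 16, 18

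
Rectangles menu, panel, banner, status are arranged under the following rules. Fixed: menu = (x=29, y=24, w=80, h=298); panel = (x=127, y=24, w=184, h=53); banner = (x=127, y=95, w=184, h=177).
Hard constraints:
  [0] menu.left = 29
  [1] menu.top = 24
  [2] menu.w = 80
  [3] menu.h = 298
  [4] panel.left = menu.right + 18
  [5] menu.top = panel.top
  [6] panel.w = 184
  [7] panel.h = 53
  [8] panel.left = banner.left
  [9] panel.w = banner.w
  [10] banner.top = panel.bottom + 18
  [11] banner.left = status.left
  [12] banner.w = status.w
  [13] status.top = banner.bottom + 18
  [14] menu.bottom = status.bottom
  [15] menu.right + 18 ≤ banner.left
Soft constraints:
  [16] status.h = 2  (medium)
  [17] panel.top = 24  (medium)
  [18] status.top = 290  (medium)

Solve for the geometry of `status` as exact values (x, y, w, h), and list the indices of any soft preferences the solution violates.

1. status.x = 127  [banner.left = status.left]
2. status.w = 184  [banner.w = status.w]
3. status.y = 290  [status.top = banner.bottom + 18]
4. status.h = 32  [menu.bottom = status.bottom]

status = (x=127, y=290, w=184, h=32)
violated soft preferences: 16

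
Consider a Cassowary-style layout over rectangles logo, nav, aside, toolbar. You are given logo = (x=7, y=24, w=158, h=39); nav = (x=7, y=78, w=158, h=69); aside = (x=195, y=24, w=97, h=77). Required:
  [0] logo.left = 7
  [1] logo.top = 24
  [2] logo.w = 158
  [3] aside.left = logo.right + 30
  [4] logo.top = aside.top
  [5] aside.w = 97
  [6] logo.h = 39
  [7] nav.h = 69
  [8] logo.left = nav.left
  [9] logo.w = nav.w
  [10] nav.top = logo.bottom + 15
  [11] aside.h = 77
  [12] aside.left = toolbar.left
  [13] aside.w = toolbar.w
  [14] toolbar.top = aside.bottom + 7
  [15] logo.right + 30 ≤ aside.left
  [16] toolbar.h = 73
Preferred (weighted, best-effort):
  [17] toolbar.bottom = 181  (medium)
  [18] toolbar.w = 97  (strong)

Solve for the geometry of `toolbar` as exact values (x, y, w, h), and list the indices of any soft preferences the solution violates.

1. toolbar.x = 195  [aside.left = toolbar.left]
2. toolbar.w = 97  [aside.w = toolbar.w]
3. toolbar.y = 108  [toolbar.top = aside.bottom + 7]
4. toolbar.h = 73  [toolbar.h = 73]

toolbar = (x=195, y=108, w=97, h=73)
violated soft preferences: none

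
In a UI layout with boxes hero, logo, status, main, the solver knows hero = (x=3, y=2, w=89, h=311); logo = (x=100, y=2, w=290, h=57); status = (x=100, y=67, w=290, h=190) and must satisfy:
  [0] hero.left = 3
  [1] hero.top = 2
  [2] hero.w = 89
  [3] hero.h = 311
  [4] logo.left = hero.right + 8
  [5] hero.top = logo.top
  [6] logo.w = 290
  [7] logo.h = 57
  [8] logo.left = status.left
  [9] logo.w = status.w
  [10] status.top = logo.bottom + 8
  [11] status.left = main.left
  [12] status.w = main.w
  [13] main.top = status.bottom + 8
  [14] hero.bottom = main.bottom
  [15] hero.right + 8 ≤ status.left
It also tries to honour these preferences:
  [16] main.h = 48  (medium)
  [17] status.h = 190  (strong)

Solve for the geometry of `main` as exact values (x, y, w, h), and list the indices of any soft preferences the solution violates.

1. main.x = 100  [status.left = main.left]
2. main.w = 290  [status.w = main.w]
3. main.y = 265  [main.top = status.bottom + 8]
4. main.h = 48  [hero.bottom = main.bottom]

main = (x=100, y=265, w=290, h=48)
violated soft preferences: none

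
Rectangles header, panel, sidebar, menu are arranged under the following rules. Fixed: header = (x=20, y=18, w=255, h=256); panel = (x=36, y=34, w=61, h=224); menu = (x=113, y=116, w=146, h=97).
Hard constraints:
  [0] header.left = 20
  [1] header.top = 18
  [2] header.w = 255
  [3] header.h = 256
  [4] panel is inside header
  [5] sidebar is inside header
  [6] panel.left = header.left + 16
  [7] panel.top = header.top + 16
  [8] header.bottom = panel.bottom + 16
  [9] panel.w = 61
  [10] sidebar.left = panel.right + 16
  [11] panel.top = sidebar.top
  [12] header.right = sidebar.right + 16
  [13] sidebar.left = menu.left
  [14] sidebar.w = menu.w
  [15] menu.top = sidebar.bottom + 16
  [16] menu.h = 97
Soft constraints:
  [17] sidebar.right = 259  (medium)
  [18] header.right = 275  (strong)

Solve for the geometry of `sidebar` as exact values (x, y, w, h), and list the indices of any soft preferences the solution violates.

1. sidebar.x = 113  [sidebar.left = panel.right + 16]
2. sidebar.y = 34  [panel.top = sidebar.top]
3. sidebar.w = 146  [header.right = sidebar.right + 16]
4. sidebar.h = 66  [menu.top = sidebar.bottom + 16]

sidebar = (x=113, y=34, w=146, h=66)
violated soft preferences: none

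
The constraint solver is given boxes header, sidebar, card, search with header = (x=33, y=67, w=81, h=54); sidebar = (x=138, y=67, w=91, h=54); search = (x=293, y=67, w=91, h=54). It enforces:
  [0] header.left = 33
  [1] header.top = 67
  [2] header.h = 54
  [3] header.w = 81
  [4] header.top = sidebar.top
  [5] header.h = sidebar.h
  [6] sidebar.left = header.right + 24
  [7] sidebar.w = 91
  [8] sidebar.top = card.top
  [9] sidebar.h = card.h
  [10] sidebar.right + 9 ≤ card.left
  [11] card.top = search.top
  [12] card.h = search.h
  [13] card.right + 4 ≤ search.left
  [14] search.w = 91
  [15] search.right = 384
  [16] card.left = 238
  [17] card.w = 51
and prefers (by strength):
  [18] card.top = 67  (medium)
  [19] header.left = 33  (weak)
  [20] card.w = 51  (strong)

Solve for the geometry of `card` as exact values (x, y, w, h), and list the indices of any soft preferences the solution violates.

1. card.y = 67  [sidebar.top = card.top]
2. card.h = 54  [sidebar.h = card.h]
3. card.x = 238  [card.left = 238]
4. card.w = 51  [card.w = 51]

card = (x=238, y=67, w=51, h=54)
violated soft preferences: none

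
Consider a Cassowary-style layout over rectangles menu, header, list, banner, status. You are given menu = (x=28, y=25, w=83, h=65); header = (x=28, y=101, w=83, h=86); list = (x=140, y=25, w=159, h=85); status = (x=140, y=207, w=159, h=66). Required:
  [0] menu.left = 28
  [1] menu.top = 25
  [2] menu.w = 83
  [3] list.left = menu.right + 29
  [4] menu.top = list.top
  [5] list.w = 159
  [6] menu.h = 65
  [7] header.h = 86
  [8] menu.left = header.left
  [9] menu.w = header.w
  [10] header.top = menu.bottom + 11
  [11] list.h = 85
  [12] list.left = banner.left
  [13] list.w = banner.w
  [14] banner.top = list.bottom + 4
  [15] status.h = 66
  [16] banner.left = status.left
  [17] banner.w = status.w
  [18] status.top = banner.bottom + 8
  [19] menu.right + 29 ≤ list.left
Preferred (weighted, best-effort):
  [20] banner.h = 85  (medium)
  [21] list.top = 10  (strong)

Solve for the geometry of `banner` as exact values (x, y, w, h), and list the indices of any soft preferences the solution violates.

1. banner.x = 140  [list.left = banner.left]
2. banner.w = 159  [list.w = banner.w]
3. banner.y = 114  [banner.top = list.bottom + 4]
4. banner.h = 85  [status.top = banner.bottom + 8]

banner = (x=140, y=114, w=159, h=85)
violated soft preferences: 21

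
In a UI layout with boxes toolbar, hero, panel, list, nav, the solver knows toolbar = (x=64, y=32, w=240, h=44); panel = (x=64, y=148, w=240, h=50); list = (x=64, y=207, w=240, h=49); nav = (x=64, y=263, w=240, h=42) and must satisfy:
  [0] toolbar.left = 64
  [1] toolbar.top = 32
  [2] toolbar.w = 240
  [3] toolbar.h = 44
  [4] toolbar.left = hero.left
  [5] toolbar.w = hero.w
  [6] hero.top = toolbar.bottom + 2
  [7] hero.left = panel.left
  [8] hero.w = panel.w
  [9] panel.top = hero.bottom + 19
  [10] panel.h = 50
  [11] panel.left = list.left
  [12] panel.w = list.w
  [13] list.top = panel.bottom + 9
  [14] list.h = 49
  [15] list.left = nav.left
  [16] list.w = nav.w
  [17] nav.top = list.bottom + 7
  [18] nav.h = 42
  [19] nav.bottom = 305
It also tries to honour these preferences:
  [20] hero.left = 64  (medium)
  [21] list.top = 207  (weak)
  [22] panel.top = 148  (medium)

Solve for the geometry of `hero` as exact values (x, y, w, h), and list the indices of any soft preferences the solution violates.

hero = (x=64, y=78, w=240, h=51)
violated soft preferences: none

1. hero.x = 64  [toolbar.left = hero.left]
2. hero.w = 240  [toolbar.w = hero.w]
3. hero.y = 78  [hero.top = toolbar.bottom + 2]
4. hero.h = 51  [panel.top = hero.bottom + 19]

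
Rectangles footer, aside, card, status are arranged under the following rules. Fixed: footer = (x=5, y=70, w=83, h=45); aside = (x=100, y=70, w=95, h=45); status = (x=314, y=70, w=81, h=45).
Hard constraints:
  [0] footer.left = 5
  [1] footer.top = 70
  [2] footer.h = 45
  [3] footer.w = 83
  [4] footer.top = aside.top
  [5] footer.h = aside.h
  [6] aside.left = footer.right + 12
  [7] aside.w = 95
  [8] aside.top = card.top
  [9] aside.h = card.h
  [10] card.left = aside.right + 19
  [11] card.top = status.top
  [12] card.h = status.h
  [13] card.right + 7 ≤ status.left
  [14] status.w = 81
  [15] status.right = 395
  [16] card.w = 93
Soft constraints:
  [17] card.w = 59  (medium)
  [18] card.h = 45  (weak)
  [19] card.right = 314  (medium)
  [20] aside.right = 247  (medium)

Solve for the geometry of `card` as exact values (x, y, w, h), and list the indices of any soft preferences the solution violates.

1. card.y = 70  [aside.top = card.top]
2. card.h = 45  [aside.h = card.h]
3. card.x = 214  [card.left = aside.right + 19]
4. card.w = 93  [card.w = 93]

card = (x=214, y=70, w=93, h=45)
violated soft preferences: 17, 19, 20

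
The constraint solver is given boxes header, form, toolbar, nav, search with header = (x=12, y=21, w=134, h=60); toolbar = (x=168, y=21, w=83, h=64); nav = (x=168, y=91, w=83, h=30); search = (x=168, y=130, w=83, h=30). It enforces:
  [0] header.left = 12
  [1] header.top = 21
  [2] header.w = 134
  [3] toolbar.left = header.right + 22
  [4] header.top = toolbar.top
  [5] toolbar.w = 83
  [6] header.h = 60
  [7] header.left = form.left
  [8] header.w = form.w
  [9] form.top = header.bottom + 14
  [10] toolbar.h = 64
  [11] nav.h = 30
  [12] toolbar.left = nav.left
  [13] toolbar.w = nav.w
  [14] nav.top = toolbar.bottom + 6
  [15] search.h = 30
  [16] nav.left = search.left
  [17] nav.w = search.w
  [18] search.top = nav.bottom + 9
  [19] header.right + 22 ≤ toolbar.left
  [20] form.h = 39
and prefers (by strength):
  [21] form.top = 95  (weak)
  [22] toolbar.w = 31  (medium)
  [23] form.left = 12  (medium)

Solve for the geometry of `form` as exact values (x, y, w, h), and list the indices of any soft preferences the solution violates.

1. form.x = 12  [header.left = form.left]
2. form.w = 134  [header.w = form.w]
3. form.y = 95  [form.top = header.bottom + 14]
4. form.h = 39  [form.h = 39]

form = (x=12, y=95, w=134, h=39)
violated soft preferences: 22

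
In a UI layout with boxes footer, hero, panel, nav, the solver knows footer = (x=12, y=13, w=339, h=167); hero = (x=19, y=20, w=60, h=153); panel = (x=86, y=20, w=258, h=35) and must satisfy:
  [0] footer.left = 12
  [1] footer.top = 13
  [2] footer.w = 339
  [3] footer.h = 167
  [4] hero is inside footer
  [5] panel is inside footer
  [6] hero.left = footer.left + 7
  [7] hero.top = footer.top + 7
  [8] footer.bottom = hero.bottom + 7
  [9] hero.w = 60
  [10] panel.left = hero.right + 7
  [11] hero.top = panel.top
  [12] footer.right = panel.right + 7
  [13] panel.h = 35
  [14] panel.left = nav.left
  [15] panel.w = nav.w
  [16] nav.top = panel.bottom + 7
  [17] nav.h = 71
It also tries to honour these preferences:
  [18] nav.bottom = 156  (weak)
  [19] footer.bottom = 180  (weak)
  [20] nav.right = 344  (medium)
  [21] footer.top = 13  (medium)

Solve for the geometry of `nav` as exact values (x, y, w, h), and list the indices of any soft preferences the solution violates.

1. nav.x = 86  [panel.left = nav.left]
2. nav.w = 258  [panel.w = nav.w]
3. nav.y = 62  [nav.top = panel.bottom + 7]
4. nav.h = 71  [nav.h = 71]

nav = (x=86, y=62, w=258, h=71)
violated soft preferences: 18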